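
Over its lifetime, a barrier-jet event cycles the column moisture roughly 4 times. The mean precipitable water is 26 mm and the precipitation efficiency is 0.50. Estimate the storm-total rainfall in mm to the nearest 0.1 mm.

rainfall ≈ 52.0 mm

Each cycle deposits ε × PW = 0.50 × 26 = 13 mm.
Over 4 cycles: 4 × 13 = 52.0 mm.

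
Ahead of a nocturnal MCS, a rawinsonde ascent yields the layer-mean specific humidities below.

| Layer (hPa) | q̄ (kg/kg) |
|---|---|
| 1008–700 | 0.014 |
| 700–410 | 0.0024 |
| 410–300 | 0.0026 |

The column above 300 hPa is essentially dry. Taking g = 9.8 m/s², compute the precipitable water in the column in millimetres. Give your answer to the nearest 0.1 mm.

Precipitable water is the column-integrated vapour mass per unit area: PW = (1/g) Σ q̄ Δp, with q in kg/kg and Δp in Pa (1 kg/m² of water = 1 mm).
Layer 1008–700 hPa: Δp = 308 hPa = 30800 Pa, q̄ = 0.014 kg/kg → 0.014 × 30800 / 9.8 = 44.00 mm
Layer 700–410 hPa: Δp = 290 hPa = 29000 Pa, q̄ = 0.0024 kg/kg → 0.0024 × 29000 / 9.8 = 7.10 mm
Layer 410–300 hPa: Δp = 110 hPa = 11000 Pa, q̄ = 0.0026 kg/kg → 0.0026 × 11000 / 9.8 = 2.92 mm
PW = 44.00 + 7.10 + 2.92 = 54.02 ≈ 54.0 mm.

PW ≈ 54.0 mm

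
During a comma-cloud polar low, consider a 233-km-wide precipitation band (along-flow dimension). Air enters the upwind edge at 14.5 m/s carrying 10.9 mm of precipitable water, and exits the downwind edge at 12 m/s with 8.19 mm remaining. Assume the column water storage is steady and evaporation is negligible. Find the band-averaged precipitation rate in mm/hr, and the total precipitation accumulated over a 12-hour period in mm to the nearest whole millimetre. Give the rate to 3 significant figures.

R ≈ 0.923 mm/hr; total ≈ 11 mm

Column moisture flux per unit crosswind length is F = V × PW.
Inflow: F_in = 14.5 × 10.9 = 158.05 mm·m/s
Outflow: F_out = 12 × 8.19 = 98.28 mm·m/s
Steady-state rate R = (F_in − F_out)/L = (158.05 − 98.28) / 233000 m = 2.565e-04 mm/s.
R = 2.565e-04 × 3600 = 0.923 mm/hr.
Over 12 h: total = 0.923 × 12 = 11.076 ≈ 11 mm.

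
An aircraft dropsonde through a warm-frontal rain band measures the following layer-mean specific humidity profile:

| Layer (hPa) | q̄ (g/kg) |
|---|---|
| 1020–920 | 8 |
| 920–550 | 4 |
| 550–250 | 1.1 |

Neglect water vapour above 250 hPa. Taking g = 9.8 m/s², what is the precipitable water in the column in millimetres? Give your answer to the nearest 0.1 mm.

PW ≈ 26.6 mm

Precipitable water is the column-integrated vapour mass per unit area: PW = (1/g) Σ q̄ Δp, with q in kg/kg and Δp in Pa (1 kg/m² of water = 1 mm).
Layer 1020–920 hPa: Δp = 100 hPa = 10000 Pa, q̄ = 0.008 kg/kg → 0.008 × 10000 / 9.8 = 8.16 mm
Layer 920–550 hPa: Δp = 370 hPa = 37000 Pa, q̄ = 0.004 kg/kg → 0.004 × 37000 / 9.8 = 15.10 mm
Layer 550–250 hPa: Δp = 300 hPa = 30000 Pa, q̄ = 0.0011 kg/kg → 0.0011 × 30000 / 9.8 = 3.37 mm
PW = 8.16 + 15.10 + 3.37 = 26.63 ≈ 26.6 mm.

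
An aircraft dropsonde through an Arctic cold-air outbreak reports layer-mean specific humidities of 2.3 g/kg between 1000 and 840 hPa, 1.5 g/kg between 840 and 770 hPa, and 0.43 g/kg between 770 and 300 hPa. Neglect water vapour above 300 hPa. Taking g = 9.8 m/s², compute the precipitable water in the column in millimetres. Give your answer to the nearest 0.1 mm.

Precipitable water is the column-integrated vapour mass per unit area: PW = (1/g) Σ q̄ Δp, with q in kg/kg and Δp in Pa (1 kg/m² of water = 1 mm).
Layer 1000–840 hPa: Δp = 160 hPa = 16000 Pa, q̄ = 0.0023 kg/kg → 0.0023 × 16000 / 9.8 = 3.76 mm
Layer 840–770 hPa: Δp = 70 hPa = 7000 Pa, q̄ = 0.0015 kg/kg → 0.0015 × 7000 / 9.8 = 1.07 mm
Layer 770–300 hPa: Δp = 470 hPa = 47000 Pa, q̄ = 0.00043 kg/kg → 0.00043 × 47000 / 9.8 = 2.06 mm
PW = 3.76 + 1.07 + 2.06 = 6.89 ≈ 6.9 mm.

PW ≈ 6.9 mm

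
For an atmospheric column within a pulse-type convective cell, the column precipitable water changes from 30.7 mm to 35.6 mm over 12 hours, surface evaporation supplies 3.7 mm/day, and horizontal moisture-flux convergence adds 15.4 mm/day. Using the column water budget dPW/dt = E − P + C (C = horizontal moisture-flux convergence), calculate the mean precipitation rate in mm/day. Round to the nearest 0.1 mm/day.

P ≈ 9.3 mm/day

dPW/dt = (35.6 − 30.7) mm / (12/24 day) = +9.800 mm/day.
P = E + C − dPW/dt = 3.7 + (15.4) − (+9.800) = 9.3 mm/day.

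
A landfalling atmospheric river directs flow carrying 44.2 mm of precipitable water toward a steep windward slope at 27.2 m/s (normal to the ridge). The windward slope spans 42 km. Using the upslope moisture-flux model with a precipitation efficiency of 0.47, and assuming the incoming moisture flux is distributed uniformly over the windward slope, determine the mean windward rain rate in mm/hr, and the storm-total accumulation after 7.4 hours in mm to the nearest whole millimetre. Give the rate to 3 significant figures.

Incoming column moisture flux per unit ridge length: F = V × PW = 27.2 × 44.2 = 1202.24 mm·m/s.
Spread over the 42 km slope with efficiency ε = 0.47: R = ε·F/W = 0.47 × 1202.24 / 42000 m = 1.345e-02 mm/s.
R = 1.345e-02 × 3600 = 48.4 mm/hr.
Over 7.4 h: total = 48.4 × 7.4 = 358.16 ≈ 358 mm.

R ≈ 48.4 mm/hr; total ≈ 358 mm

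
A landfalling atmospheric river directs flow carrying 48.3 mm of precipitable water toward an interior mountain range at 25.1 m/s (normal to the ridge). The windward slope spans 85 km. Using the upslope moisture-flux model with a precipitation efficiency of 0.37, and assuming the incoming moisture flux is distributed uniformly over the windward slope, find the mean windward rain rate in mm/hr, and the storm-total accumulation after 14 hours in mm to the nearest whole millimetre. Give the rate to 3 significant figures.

Incoming column moisture flux per unit ridge length: F = V × PW = 25.1 × 48.3 = 1212.33 mm·m/s.
Spread over the 85 km slope with efficiency ε = 0.37: R = ε·F/W = 0.37 × 1212.33 / 85000 m = 5.277e-03 mm/s.
R = 5.277e-03 × 3600 = 19.0 mm/hr.
Over 14 h: total = 19.0 × 14 = 266 mm.

R ≈ 19.0 mm/hr; total ≈ 266 mm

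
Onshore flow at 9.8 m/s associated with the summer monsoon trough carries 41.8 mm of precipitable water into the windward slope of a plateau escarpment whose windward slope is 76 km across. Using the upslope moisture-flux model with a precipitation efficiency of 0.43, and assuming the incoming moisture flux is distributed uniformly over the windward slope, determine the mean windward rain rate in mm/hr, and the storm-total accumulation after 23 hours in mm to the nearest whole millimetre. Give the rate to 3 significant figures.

Incoming column moisture flux per unit ridge length: F = V × PW = 9.8 × 41.8 = 409.64 mm·m/s.
Spread over the 76 km slope with efficiency ε = 0.43: R = ε·F/W = 0.43 × 409.64 / 76000 m = 2.318e-03 mm/s.
R = 2.318e-03 × 3600 = 8.34 mm/hr.
Over 23 h: total = 8.34 × 23 = 191.82 ≈ 192 mm.

R ≈ 8.34 mm/hr; total ≈ 192 mm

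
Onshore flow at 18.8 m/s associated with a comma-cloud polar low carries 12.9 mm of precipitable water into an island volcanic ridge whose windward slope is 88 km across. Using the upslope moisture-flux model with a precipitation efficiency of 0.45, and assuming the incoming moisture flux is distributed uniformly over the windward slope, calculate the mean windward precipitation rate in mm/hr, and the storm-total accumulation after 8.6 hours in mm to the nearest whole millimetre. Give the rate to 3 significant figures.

Incoming column moisture flux per unit ridge length: F = V × PW = 18.8 × 12.9 = 242.52 mm·m/s.
Spread over the 88 km slope with efficiency ε = 0.45: R = ε·F/W = 0.45 × 242.52 / 88000 m = 1.240e-03 mm/s.
R = 1.240e-03 × 3600 = 4.46 mm/hr.
Over 8.6 h: total = 4.46 × 8.6 = 38.356 ≈ 38 mm.

R ≈ 4.46 mm/hr; total ≈ 38 mm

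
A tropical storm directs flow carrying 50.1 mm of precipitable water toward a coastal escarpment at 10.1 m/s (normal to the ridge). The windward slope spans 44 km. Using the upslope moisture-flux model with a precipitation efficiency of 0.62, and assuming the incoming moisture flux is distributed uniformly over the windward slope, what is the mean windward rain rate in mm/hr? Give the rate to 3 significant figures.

Incoming column moisture flux per unit ridge length: F = V × PW = 10.1 × 50.1 = 506.01 mm·m/s.
Spread over the 44 km slope with efficiency ε = 0.62: R = ε·F/W = 0.62 × 506.01 / 44000 m = 7.130e-03 mm/s.
R = 7.130e-03 × 3600 = 25.7 mm/hr.

R ≈ 25.7 mm/hr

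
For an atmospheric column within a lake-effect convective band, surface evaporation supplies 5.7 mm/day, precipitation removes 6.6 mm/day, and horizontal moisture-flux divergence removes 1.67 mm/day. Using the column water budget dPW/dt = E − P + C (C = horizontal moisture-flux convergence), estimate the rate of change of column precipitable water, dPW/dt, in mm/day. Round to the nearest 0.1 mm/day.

dPW/dt ≈ -2.6 mm/day

dPW/dt = E − P + C = 5.7 − 6.6 + (-1.67) = -2.6 mm/day.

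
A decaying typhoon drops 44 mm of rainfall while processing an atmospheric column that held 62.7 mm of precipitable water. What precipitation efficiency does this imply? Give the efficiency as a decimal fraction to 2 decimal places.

ε = rainfall / PW = 44 / 62.7 = 0.70.

ε ≈ 0.70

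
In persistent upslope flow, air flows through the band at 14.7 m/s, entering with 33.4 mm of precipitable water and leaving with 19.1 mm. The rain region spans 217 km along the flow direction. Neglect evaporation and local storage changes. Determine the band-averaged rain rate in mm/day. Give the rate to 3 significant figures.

R ≈ 83.7 mm/day

Column moisture flux per unit crosswind length is F = V × PW.
Inflow: F_in = 14.7 × 33.4 = 490.98 mm·m/s
Outflow: F_out = 14.7 × 19.1 = 280.77 mm·m/s
Steady-state rate R = (F_in − F_out)/L = (490.98 − 280.77) / 217000 m = 9.687e-04 mm/s.
R = 9.687e-04 × 3600 × 24 = 83.7 mm/day.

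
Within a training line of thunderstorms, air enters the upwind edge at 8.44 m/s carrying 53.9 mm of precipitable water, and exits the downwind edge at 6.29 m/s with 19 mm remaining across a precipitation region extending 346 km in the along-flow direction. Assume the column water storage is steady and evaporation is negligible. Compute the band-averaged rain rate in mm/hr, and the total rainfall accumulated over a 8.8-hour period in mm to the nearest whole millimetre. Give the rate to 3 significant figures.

Column moisture flux per unit crosswind length is F = V × PW.
Inflow: F_in = 8.44 × 53.9 = 454.916 mm·m/s
Outflow: F_out = 6.29 × 19 = 119.51 mm·m/s
Steady-state rate R = (F_in − F_out)/L = (454.916 − 119.51) / 346000 m = 9.694e-04 mm/s.
R = 9.694e-04 × 3600 = 3.49 mm/hr.
Over 8.8 h: total = 3.49 × 8.8 = 30.712 ≈ 31 mm.

R ≈ 3.49 mm/hr; total ≈ 31 mm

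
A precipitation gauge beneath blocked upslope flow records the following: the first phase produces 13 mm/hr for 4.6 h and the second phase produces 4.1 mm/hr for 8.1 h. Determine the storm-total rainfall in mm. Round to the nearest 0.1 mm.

Total = Σ Rᵢ Δtᵢ = 13 × 4.6 + 4.1 × 8.1
      = 59.8 + 33.21 = 93.0 mm.

total ≈ 93.0 mm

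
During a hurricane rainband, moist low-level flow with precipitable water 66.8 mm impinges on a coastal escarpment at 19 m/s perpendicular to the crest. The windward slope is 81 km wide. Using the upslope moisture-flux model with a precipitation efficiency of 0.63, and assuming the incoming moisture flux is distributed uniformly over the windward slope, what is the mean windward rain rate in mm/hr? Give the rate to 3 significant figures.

Incoming column moisture flux per unit ridge length: F = V × PW = 19 × 66.8 = 1269.2 mm·m/s.
Spread over the 81 km slope with efficiency ε = 0.63: R = ε·F/W = 0.63 × 1269.2 / 81000 m = 9.872e-03 mm/s.
R = 9.872e-03 × 3600 = 35.5 mm/hr.

R ≈ 35.5 mm/hr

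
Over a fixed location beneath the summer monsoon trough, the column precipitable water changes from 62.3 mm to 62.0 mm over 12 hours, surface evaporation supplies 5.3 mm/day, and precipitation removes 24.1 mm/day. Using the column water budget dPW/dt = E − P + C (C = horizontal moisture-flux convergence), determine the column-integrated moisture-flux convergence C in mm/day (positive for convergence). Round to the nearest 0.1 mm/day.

C ≈ 18.2 mm/day

dPW/dt = (62.0 − 62.3) mm / (12/24 day) = -0.600 mm/day.
C = dPW/dt − E + P = (-0.600) − 5.3 + 24.1 = 18.2 mm/day.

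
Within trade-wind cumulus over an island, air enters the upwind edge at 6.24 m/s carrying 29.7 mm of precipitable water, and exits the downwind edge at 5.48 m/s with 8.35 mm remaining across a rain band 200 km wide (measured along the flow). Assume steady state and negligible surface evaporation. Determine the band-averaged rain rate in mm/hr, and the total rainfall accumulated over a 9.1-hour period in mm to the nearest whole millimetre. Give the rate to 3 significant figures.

Column moisture flux per unit crosswind length is F = V × PW.
Inflow: F_in = 6.24 × 29.7 = 185.328 mm·m/s
Outflow: F_out = 5.48 × 8.35 = 45.758 mm·m/s
Steady-state rate R = (F_in − F_out)/L = (185.328 − 45.758) / 200000 m = 6.978e-04 mm/s.
R = 6.978e-04 × 3600 = 2.51 mm/hr.
Over 9.1 h: total = 2.51 × 9.1 = 22.841 ≈ 23 mm.

R ≈ 2.51 mm/hr; total ≈ 23 mm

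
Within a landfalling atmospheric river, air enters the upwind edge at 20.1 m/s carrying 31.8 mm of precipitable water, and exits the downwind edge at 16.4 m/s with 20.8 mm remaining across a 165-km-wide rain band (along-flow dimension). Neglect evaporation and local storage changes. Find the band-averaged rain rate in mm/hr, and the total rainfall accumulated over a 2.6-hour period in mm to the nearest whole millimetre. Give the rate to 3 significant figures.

Column moisture flux per unit crosswind length is F = V × PW.
Inflow: F_in = 20.1 × 31.8 = 639.18 mm·m/s
Outflow: F_out = 16.4 × 20.8 = 341.12 mm·m/s
Steady-state rate R = (F_in − F_out)/L = (639.18 − 341.12) / 165000 m = 1.806e-03 mm/s.
R = 1.806e-03 × 3600 = 6.50 mm/hr.
Over 2.6 h: total = 6.50 × 2.6 = 16.9 ≈ 17 mm.

R ≈ 6.50 mm/hr; total ≈ 17 mm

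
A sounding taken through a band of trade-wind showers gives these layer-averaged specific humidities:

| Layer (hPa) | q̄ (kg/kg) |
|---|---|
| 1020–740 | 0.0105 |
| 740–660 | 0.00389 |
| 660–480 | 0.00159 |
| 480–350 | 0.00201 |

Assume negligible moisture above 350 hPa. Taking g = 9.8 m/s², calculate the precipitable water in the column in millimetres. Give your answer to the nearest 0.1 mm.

Precipitable water is the column-integrated vapour mass per unit area: PW = (1/g) Σ q̄ Δp, with q in kg/kg and Δp in Pa (1 kg/m² of water = 1 mm).
Layer 1020–740 hPa: Δp = 280 hPa = 28000 Pa, q̄ = 0.0105 kg/kg → 0.0105 × 28000 / 9.8 = 30.00 mm
Layer 740–660 hPa: Δp = 80 hPa = 8000 Pa, q̄ = 0.00389 kg/kg → 0.00389 × 8000 / 9.8 = 3.18 mm
Layer 660–480 hPa: Δp = 180 hPa = 18000 Pa, q̄ = 0.00159 kg/kg → 0.00159 × 18000 / 9.8 = 2.92 mm
Layer 480–350 hPa: Δp = 130 hPa = 13000 Pa, q̄ = 0.00201 kg/kg → 0.00201 × 13000 / 9.8 = 2.67 mm
PW = 30.00 + 3.18 + 2.92 + 2.67 = 38.77 ≈ 38.8 mm.

PW ≈ 38.8 mm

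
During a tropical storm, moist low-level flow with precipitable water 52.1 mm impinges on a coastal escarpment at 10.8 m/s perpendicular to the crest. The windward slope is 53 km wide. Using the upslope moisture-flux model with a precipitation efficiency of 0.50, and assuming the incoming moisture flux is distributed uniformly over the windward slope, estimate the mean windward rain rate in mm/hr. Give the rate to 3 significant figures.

R ≈ 19.1 mm/hr

Incoming column moisture flux per unit ridge length: F = V × PW = 10.8 × 52.1 = 562.68 mm·m/s.
Spread over the 53 km slope with efficiency ε = 0.50: R = ε·F/W = 0.50 × 562.68 / 53000 m = 5.308e-03 mm/s.
R = 5.308e-03 × 3600 = 19.1 mm/hr.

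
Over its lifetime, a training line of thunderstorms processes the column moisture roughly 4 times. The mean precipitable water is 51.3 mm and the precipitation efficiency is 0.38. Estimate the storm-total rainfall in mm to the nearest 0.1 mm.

Each cycle deposits ε × PW = 0.38 × 51.3 = 19.494 mm.
Over 4 cycles: 4 × 19.494 = 78.0 mm.

rainfall ≈ 78.0 mm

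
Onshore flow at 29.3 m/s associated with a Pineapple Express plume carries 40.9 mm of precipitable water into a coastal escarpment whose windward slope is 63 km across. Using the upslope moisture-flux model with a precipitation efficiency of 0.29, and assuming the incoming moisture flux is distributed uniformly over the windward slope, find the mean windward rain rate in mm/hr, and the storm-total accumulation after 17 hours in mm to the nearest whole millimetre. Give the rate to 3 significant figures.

R ≈ 19.9 mm/hr; total ≈ 338 mm

Incoming column moisture flux per unit ridge length: F = V × PW = 29.3 × 40.9 = 1198.37 mm·m/s.
Spread over the 63 km slope with efficiency ε = 0.29: R = ε·F/W = 0.29 × 1198.37 / 63000 m = 5.516e-03 mm/s.
R = 5.516e-03 × 3600 = 19.9 mm/hr.
Over 17 h: total = 19.9 × 17 = 338.3 ≈ 338 mm.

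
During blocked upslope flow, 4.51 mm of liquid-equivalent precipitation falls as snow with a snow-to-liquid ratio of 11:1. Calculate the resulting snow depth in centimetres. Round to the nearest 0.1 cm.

Snow depth = liquid × ratio = 4.51 mm × 11 = 49.61 mm = 5.0 cm.

snow depth ≈ 5.0 cm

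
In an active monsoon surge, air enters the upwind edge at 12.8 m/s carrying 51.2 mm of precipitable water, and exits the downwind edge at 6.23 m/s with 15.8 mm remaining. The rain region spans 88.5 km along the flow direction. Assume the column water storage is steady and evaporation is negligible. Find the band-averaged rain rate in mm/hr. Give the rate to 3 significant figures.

Column moisture flux per unit crosswind length is F = V × PW.
Inflow: F_in = 12.8 × 51.2 = 655.36 mm·m/s
Outflow: F_out = 6.23 × 15.8 = 98.434 mm·m/s
Steady-state rate R = (F_in − F_out)/L = (655.36 − 98.434) / 88500 m = 6.293e-03 mm/s.
R = 6.293e-03 × 3600 = 22.7 mm/hr.

R ≈ 22.7 mm/hr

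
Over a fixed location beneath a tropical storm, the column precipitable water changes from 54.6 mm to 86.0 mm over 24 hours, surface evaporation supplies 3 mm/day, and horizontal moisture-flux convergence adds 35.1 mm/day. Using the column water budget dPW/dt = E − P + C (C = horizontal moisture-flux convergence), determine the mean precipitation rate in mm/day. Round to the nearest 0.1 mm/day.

P ≈ 6.7 mm/day

dPW/dt = (86.0 − 54.6) mm / (24/24 day) = +31.400 mm/day.
P = E + C − dPW/dt = 3 + (35.1) − (+31.400) = 6.7 mm/day.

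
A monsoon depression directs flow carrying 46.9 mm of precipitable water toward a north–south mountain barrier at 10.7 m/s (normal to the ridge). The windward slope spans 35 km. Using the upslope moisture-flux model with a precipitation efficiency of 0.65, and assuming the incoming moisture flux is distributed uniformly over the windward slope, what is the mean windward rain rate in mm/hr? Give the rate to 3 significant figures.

R ≈ 33.6 mm/hr

Incoming column moisture flux per unit ridge length: F = V × PW = 10.7 × 46.9 = 501.83 mm·m/s.
Spread over the 35 km slope with efficiency ε = 0.65: R = ε·F/W = 0.65 × 501.83 / 35000 m = 9.320e-03 mm/s.
R = 9.320e-03 × 3600 = 33.6 mm/hr.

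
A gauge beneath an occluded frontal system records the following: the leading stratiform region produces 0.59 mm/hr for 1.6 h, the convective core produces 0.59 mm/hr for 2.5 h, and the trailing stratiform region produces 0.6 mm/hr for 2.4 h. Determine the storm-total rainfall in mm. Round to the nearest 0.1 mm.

total ≈ 3.9 mm

Total = Σ Rᵢ Δtᵢ = 0.59 × 1.6 + 0.59 × 2.5 + 0.6 × 2.4
      = 0.944 + 1.475 + 1.44 = 3.9 mm.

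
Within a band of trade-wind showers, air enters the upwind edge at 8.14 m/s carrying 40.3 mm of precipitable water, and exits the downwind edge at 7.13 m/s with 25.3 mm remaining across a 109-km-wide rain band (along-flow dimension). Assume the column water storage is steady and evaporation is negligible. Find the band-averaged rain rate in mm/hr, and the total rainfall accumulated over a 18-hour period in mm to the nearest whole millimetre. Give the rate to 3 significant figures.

R ≈ 4.88 mm/hr; total ≈ 88 mm

Column moisture flux per unit crosswind length is F = V × PW.
Inflow: F_in = 8.14 × 40.3 = 328.042 mm·m/s
Outflow: F_out = 7.13 × 25.3 = 180.389 mm·m/s
Steady-state rate R = (F_in − F_out)/L = (328.042 − 180.389) / 109000 m = 1.355e-03 mm/s.
R = 1.355e-03 × 3600 = 4.88 mm/hr.
Over 18 h: total = 4.88 × 18 = 87.84 ≈ 88 mm.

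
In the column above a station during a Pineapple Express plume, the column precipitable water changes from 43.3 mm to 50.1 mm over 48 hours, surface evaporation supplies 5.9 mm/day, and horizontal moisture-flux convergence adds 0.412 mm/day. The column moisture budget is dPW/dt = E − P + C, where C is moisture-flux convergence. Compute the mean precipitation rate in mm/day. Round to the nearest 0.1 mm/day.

dPW/dt = (50.1 − 43.3) mm / (48/24 day) = +3.400 mm/day.
P = E + C − dPW/dt = 5.9 + (0.412) − (+3.400) = 2.9 mm/day.

P ≈ 2.9 mm/day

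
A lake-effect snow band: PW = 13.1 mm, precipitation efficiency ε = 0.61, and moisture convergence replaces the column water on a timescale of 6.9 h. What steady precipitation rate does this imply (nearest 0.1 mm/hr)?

R ≈ 1.2 mm/hr

Each overturning extracts ε × PW = 0.61 × 13.1 = 7.991 mm.
Rate = ε·PW / τ = 7.991 / 6.9 h = 1.2 mm/hr.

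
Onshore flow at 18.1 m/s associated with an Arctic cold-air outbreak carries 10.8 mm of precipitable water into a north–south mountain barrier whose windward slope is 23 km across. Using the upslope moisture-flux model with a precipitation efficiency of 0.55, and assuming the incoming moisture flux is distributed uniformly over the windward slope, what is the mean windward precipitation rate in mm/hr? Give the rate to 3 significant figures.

R ≈ 16.8 mm/hr

Incoming column moisture flux per unit ridge length: F = V × PW = 18.1 × 10.8 = 195.48 mm·m/s.
Spread over the 23 km slope with efficiency ε = 0.55: R = ε·F/W = 0.55 × 195.48 / 23000 m = 4.675e-03 mm/s.
R = 4.675e-03 × 3600 = 16.8 mm/hr.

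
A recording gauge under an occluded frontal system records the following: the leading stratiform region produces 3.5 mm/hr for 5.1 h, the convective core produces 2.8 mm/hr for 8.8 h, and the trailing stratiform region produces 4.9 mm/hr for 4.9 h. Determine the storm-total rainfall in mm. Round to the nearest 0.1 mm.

total ≈ 66.5 mm

Total = Σ Rᵢ Δtᵢ = 3.5 × 5.1 + 2.8 × 8.8 + 4.9 × 4.9
      = 17.85 + 24.64 + 24.01 = 66.5 mm.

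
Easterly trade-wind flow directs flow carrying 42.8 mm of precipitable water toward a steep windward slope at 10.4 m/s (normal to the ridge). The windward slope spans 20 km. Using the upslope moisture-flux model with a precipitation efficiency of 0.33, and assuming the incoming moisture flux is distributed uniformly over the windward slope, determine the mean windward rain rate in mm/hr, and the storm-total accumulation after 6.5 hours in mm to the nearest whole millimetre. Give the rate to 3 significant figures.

Incoming column moisture flux per unit ridge length: F = V × PW = 10.4 × 42.8 = 445.12 mm·m/s.
Spread over the 20 km slope with efficiency ε = 0.33: R = ε·F/W = 0.33 × 445.12 / 20000 m = 7.344e-03 mm/s.
R = 7.344e-03 × 3600 = 26.4 mm/hr.
Over 6.5 h: total = 26.4 × 6.5 = 171.6 ≈ 172 mm.

R ≈ 26.4 mm/hr; total ≈ 172 mm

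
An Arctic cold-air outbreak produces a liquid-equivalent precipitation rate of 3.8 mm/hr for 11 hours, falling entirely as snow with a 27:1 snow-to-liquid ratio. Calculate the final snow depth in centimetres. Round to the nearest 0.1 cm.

Liquid-equivalent depth = 3.8 × 11 = 41.8 mm.
Snow depth = 41.8 mm × 27 = 1128.6 mm = 112.9 cm.

snow depth ≈ 112.9 cm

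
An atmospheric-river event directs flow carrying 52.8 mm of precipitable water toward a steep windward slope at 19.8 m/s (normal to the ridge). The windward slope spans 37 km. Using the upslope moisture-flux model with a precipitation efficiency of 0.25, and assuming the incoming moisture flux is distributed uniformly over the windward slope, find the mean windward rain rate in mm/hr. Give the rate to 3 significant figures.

R ≈ 25.4 mm/hr

Incoming column moisture flux per unit ridge length: F = V × PW = 19.8 × 52.8 = 1045.44 mm·m/s.
Spread over the 37 km slope with efficiency ε = 0.25: R = ε·F/W = 0.25 × 1045.44 / 37000 m = 7.064e-03 mm/s.
R = 7.064e-03 × 3600 = 25.4 mm/hr.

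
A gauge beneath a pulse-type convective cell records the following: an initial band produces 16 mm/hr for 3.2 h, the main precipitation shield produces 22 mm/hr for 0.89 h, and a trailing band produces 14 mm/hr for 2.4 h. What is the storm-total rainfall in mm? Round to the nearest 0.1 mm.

Total = Σ Rᵢ Δtᵢ = 16 × 3.2 + 22 × 0.89 + 14 × 2.4
      = 51.2 + 19.58 + 33.6 = 104.4 mm.

total ≈ 104.4 mm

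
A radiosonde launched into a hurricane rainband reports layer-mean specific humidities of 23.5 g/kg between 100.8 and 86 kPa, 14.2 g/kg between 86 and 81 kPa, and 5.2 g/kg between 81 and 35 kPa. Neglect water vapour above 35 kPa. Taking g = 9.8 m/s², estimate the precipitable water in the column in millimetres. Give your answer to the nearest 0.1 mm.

Precipitable water is the column-integrated vapour mass per unit area: PW = (1/g) Σ q̄ Δp, with q in kg/kg and Δp in Pa (1 kg/m² of water = 1 mm).
Layer 100.8–86 kPa: Δp = 148 hPa = 14800 Pa, q̄ = 0.0235 kg/kg → 0.0235 × 14800 / 9.8 = 35.49 mm
Layer 86–81 kPa: Δp = 50 hPa = 5000 Pa, q̄ = 0.0142 kg/kg → 0.0142 × 5000 / 9.8 = 7.24 mm
Layer 81–35 kPa: Δp = 460 hPa = 46000 Pa, q̄ = 0.0052 kg/kg → 0.0052 × 46000 / 9.8 = 24.41 mm
PW = 35.49 + 7.24 + 24.41 = 67.14 ≈ 67.1 mm.

PW ≈ 67.1 mm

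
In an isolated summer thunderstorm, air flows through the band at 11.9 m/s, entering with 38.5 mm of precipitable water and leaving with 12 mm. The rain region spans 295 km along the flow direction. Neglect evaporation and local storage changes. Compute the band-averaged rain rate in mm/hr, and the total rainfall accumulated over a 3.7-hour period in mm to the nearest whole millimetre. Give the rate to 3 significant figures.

Column moisture flux per unit crosswind length is F = V × PW.
Inflow: F_in = 11.9 × 38.5 = 458.15 mm·m/s
Outflow: F_out = 11.9 × 12 = 142.8 mm·m/s
Steady-state rate R = (F_in − F_out)/L = (458.15 − 142.8) / 295000 m = 1.069e-03 mm/s.
R = 1.069e-03 × 3600 = 3.85 mm/hr.
Over 3.7 h: total = 3.85 × 3.7 = 14.245 ≈ 14 mm.

R ≈ 3.85 mm/hr; total ≈ 14 mm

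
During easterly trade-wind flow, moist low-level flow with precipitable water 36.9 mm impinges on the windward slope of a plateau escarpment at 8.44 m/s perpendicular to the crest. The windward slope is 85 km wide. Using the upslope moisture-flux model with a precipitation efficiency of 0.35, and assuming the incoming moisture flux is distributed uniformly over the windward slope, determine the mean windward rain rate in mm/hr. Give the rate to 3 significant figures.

R ≈ 4.62 mm/hr

Incoming column moisture flux per unit ridge length: F = V × PW = 8.44 × 36.9 = 311.436 mm·m/s.
Spread over the 85 km slope with efficiency ε = 0.35: R = ε·F/W = 0.35 × 311.436 / 85000 m = 1.282e-03 mm/s.
R = 1.282e-03 × 3600 = 4.62 mm/hr.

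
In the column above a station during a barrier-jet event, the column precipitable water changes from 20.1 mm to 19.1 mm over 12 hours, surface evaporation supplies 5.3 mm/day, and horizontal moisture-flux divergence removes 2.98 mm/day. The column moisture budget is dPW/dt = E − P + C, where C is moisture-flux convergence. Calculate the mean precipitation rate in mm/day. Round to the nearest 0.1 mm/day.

dPW/dt = (19.1 − 20.1) mm / (12/24 day) = -2.000 mm/day.
P = E + C − dPW/dt = 5.3 + (-2.98) − (-2.000) = 4.3 mm/day.

P ≈ 4.3 mm/day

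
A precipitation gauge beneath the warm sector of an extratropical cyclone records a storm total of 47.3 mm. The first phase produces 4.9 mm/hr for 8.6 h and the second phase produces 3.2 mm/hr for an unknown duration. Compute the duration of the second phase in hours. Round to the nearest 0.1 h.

duration ≈ 1.6 h

Known phases: 4.9 × 8.6 = 42.14 mm.
Remaining depth = 47.3 − 42.14 = 5.16 mm.
Duration = 5.16 / 3.2 = 1.6 h.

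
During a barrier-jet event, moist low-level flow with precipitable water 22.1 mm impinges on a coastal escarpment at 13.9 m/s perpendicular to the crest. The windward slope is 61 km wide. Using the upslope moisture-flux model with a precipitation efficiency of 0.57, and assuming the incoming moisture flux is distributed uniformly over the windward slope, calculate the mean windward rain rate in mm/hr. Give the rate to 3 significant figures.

R ≈ 10.3 mm/hr

Incoming column moisture flux per unit ridge length: F = V × PW = 13.9 × 22.1 = 307.19 mm·m/s.
Spread over the 61 km slope with efficiency ε = 0.57: R = ε·F/W = 0.57 × 307.19 / 61000 m = 2.870e-03 mm/s.
R = 2.870e-03 × 3600 = 10.3 mm/hr.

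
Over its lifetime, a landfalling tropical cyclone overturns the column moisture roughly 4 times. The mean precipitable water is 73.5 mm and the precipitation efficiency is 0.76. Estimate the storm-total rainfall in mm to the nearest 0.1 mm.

Each cycle deposits ε × PW = 0.76 × 73.5 = 55.86 mm.
Over 4 cycles: 4 × 55.86 = 223.4 mm.

rainfall ≈ 223.4 mm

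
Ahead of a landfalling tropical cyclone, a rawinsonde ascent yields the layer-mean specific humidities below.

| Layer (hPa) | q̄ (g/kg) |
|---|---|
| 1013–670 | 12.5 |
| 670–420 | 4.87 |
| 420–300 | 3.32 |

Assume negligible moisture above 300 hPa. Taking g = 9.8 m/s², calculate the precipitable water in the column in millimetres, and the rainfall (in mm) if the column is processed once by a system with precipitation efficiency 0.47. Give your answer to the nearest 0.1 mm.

PW ≈ 60.2 mm; rainfall ≈ 28.3 mm

Precipitable water is the column-integrated vapour mass per unit area: PW = (1/g) Σ q̄ Δp, with q in kg/kg and Δp in Pa (1 kg/m² of water = 1 mm).
Layer 1013–670 hPa: Δp = 343 hPa = 34300 Pa, q̄ = 0.0125 kg/kg → 0.0125 × 34300 / 9.8 = 43.75 mm
Layer 670–420 hPa: Δp = 250 hPa = 25000 Pa, q̄ = 0.00487 kg/kg → 0.00487 × 25000 / 9.8 = 12.42 mm
Layer 420–300 hPa: Δp = 120 hPa = 12000 Pa, q̄ = 0.00332 kg/kg → 0.00332 × 12000 / 9.8 = 4.07 mm
PW = 43.75 + 12.42 + 4.07 = 60.24 ≈ 60.2 mm.
Rainfall = ε × PW = 0.47 × 60.2 = 28.3 mm.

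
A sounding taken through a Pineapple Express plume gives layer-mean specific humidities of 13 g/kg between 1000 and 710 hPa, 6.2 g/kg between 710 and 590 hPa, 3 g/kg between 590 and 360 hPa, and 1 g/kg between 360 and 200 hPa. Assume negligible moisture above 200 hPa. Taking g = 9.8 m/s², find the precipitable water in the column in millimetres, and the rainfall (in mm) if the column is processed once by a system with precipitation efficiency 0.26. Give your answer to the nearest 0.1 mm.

Precipitable water is the column-integrated vapour mass per unit area: PW = (1/g) Σ q̄ Δp, with q in kg/kg and Δp in Pa (1 kg/m² of water = 1 mm).
Layer 1000–710 hPa: Δp = 290 hPa = 29000 Pa, q̄ = 0.013 kg/kg → 0.013 × 29000 / 9.8 = 38.47 mm
Layer 710–590 hPa: Δp = 120 hPa = 12000 Pa, q̄ = 0.0062 kg/kg → 0.0062 × 12000 / 9.8 = 7.59 mm
Layer 590–360 hPa: Δp = 230 hPa = 23000 Pa, q̄ = 0.003 kg/kg → 0.003 × 23000 / 9.8 = 7.04 mm
Layer 360–200 hPa: Δp = 160 hPa = 16000 Pa, q̄ = 0.001 kg/kg → 0.001 × 16000 / 9.8 = 1.63 mm
PW = 38.47 + 7.59 + 7.04 + 1.63 = 54.73 ≈ 54.7 mm.
Rainfall = ε × PW = 0.26 × 54.7 = 14.2 mm.

PW ≈ 54.7 mm; rainfall ≈ 14.2 mm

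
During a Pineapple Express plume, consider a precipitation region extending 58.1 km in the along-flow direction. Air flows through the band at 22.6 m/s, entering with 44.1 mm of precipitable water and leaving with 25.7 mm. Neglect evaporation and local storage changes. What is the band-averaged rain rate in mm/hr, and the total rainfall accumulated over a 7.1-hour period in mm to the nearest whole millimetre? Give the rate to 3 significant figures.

R ≈ 25.8 mm/hr; total ≈ 183 mm

Column moisture flux per unit crosswind length is F = V × PW.
Inflow: F_in = 22.6 × 44.1 = 996.66 mm·m/s
Outflow: F_out = 22.6 × 25.7 = 580.82 mm·m/s
Steady-state rate R = (F_in − F_out)/L = (996.66 − 580.82) / 58100 m = 7.157e-03 mm/s.
R = 7.157e-03 × 3600 = 25.8 mm/hr.
Over 7.1 h: total = 25.8 × 7.1 = 183.18 ≈ 183 mm.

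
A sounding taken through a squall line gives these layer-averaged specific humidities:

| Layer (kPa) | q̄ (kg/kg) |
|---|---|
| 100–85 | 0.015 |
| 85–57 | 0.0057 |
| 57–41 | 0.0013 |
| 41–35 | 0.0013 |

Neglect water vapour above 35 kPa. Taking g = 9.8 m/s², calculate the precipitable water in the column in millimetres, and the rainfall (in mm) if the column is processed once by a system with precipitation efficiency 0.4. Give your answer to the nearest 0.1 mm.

Precipitable water is the column-integrated vapour mass per unit area: PW = (1/g) Σ q̄ Δp, with q in kg/kg and Δp in Pa (1 kg/m² of water = 1 mm).
Layer 100–85 kPa: Δp = 150 hPa = 15000 Pa, q̄ = 0.015 kg/kg → 0.015 × 15000 / 9.8 = 22.96 mm
Layer 85–57 kPa: Δp = 280 hPa = 28000 Pa, q̄ = 0.0057 kg/kg → 0.0057 × 28000 / 9.8 = 16.29 mm
Layer 57–41 kPa: Δp = 160 hPa = 16000 Pa, q̄ = 0.0013 kg/kg → 0.0013 × 16000 / 9.8 = 2.12 mm
Layer 41–35 kPa: Δp = 60 hPa = 6000 Pa, q̄ = 0.0013 kg/kg → 0.0013 × 6000 / 9.8 = 0.80 mm
PW = 22.96 + 16.29 + 2.12 + 0.80 = 42.17 ≈ 42.2 mm.
Rainfall = ε × PW = 0.4 × 42.2 = 16.9 mm.

PW ≈ 42.2 mm; rainfall ≈ 16.9 mm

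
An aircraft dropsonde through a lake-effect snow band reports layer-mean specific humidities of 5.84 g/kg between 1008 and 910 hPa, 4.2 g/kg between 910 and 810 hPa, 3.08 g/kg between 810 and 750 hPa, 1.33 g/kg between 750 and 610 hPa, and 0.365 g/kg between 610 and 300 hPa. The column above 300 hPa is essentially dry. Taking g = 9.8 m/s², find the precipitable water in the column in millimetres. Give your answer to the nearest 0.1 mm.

Precipitable water is the column-integrated vapour mass per unit area: PW = (1/g) Σ q̄ Δp, with q in kg/kg and Δp in Pa (1 kg/m² of water = 1 mm).
Layer 1008–910 hPa: Δp = 98 hPa = 9800 Pa, q̄ = 0.00584 kg/kg → 0.00584 × 9800 / 9.8 = 5.84 mm
Layer 910–810 hPa: Δp = 100 hPa = 10000 Pa, q̄ = 0.0042 kg/kg → 0.0042 × 10000 / 9.8 = 4.29 mm
Layer 810–750 hPa: Δp = 60 hPa = 6000 Pa, q̄ = 0.00308 kg/kg → 0.00308 × 6000 / 9.8 = 1.89 mm
Layer 750–610 hPa: Δp = 140 hPa = 14000 Pa, q̄ = 0.00133 kg/kg → 0.00133 × 14000 / 9.8 = 1.90 mm
Layer 610–300 hPa: Δp = 310 hPa = 31000 Pa, q̄ = 0.000365 kg/kg → 0.000365 × 31000 / 9.8 = 1.15 mm
PW = 5.84 + 4.29 + 1.89 + 1.90 + 1.15 = 15.07 ≈ 15.1 mm.

PW ≈ 15.1 mm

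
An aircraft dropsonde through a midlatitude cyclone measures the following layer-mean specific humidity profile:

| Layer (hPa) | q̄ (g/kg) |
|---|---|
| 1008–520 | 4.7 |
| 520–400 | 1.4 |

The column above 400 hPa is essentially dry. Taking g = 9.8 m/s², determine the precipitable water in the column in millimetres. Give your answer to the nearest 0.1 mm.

PW ≈ 25.1 mm

Precipitable water is the column-integrated vapour mass per unit area: PW = (1/g) Σ q̄ Δp, with q in kg/kg and Δp in Pa (1 kg/m² of water = 1 mm).
Layer 1008–520 hPa: Δp = 488 hPa = 48800 Pa, q̄ = 0.0047 kg/kg → 0.0047 × 48800 / 9.8 = 23.40 mm
Layer 520–400 hPa: Δp = 120 hPa = 12000 Pa, q̄ = 0.0014 kg/kg → 0.0014 × 12000 / 9.8 = 1.71 mm
PW = 23.40 + 1.71 = 25.11 ≈ 25.1 mm.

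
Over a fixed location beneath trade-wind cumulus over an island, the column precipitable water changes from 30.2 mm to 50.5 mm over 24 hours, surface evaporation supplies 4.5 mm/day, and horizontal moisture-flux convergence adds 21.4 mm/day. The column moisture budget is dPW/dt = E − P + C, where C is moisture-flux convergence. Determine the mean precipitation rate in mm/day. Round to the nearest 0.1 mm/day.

dPW/dt = (50.5 − 30.2) mm / (24/24 day) = +20.300 mm/day.
P = E + C − dPW/dt = 4.5 + (21.4) − (+20.300) = 5.6 mm/day.

P ≈ 5.6 mm/day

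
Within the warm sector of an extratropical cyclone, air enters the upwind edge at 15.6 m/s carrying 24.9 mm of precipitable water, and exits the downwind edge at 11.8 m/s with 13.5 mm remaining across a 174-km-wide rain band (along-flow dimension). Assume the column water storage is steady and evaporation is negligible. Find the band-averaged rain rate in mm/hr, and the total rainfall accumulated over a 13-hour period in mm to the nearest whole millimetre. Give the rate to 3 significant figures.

R ≈ 4.74 mm/hr; total ≈ 62 mm

Column moisture flux per unit crosswind length is F = V × PW.
Inflow: F_in = 15.6 × 24.9 = 388.44 mm·m/s
Outflow: F_out = 11.8 × 13.5 = 159.3 mm·m/s
Steady-state rate R = (F_in − F_out)/L = (388.44 − 159.3) / 174000 m = 1.317e-03 mm/s.
R = 1.317e-03 × 3600 = 4.74 mm/hr.
Over 13 h: total = 4.74 × 13 = 61.62 ≈ 62 mm.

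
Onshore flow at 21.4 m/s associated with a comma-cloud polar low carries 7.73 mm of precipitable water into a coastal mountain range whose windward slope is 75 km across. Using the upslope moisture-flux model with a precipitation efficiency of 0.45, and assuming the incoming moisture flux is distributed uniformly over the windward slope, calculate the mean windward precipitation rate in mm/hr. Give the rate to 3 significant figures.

R ≈ 3.57 mm/hr

Incoming column moisture flux per unit ridge length: F = V × PW = 21.4 × 7.73 = 165.422 mm·m/s.
Spread over the 75 km slope with efficiency ε = 0.45: R = ε·F/W = 0.45 × 165.422 / 75000 m = 9.925e-04 mm/s.
R = 9.925e-04 × 3600 = 3.57 mm/hr.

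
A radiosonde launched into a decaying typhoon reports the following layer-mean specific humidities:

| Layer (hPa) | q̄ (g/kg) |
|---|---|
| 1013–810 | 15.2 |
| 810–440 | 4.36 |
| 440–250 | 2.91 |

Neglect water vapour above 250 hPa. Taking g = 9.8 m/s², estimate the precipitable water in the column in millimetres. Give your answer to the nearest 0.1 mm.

Precipitable water is the column-integrated vapour mass per unit area: PW = (1/g) Σ q̄ Δp, with q in kg/kg and Δp in Pa (1 kg/m² of water = 1 mm).
Layer 1013–810 hPa: Δp = 203 hPa = 20300 Pa, q̄ = 0.0152 kg/kg → 0.0152 × 20300 / 9.8 = 31.49 mm
Layer 810–440 hPa: Δp = 370 hPa = 37000 Pa, q̄ = 0.00436 kg/kg → 0.00436 × 37000 / 9.8 = 16.46 mm
Layer 440–250 hPa: Δp = 190 hPa = 19000 Pa, q̄ = 0.00291 kg/kg → 0.00291 × 19000 / 9.8 = 5.64 mm
PW = 31.49 + 16.46 + 5.64 = 53.59 ≈ 53.6 mm.

PW ≈ 53.6 mm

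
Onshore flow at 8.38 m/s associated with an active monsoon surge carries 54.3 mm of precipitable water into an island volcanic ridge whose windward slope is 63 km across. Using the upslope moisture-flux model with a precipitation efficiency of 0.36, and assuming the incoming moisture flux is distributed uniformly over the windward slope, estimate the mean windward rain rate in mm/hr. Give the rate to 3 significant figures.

Incoming column moisture flux per unit ridge length: F = V × PW = 8.38 × 54.3 = 455.034 mm·m/s.
Spread over the 63 km slope with efficiency ε = 0.36: R = ε·F/W = 0.36 × 455.034 / 63000 m = 2.600e-03 mm/s.
R = 2.600e-03 × 3600 = 9.36 mm/hr.

R ≈ 9.36 mm/hr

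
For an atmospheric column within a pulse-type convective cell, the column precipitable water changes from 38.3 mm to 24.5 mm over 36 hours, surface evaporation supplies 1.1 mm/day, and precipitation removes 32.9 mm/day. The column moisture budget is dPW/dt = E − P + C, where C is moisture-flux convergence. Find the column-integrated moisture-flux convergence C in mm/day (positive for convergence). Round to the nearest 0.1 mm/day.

dPW/dt = (24.5 − 38.3) mm / (36/24 day) = -9.200 mm/day.
C = dPW/dt − E + P = (-9.200) − 1.1 + 32.9 = 22.6 mm/day.

C ≈ 22.6 mm/day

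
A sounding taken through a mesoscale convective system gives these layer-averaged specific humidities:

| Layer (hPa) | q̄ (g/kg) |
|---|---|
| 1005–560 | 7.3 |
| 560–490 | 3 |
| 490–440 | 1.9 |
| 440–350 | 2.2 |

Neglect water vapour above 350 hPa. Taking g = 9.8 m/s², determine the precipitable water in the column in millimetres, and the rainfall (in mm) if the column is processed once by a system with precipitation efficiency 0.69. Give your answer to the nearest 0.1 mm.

Precipitable water is the column-integrated vapour mass per unit area: PW = (1/g) Σ q̄ Δp, with q in kg/kg and Δp in Pa (1 kg/m² of water = 1 mm).
Layer 1005–560 hPa: Δp = 445 hPa = 44500 Pa, q̄ = 0.0073 kg/kg → 0.0073 × 44500 / 9.8 = 33.15 mm
Layer 560–490 hPa: Δp = 70 hPa = 7000 Pa, q̄ = 0.003 kg/kg → 0.003 × 7000 / 9.8 = 2.14 mm
Layer 490–440 hPa: Δp = 50 hPa = 5000 Pa, q̄ = 0.0019 kg/kg → 0.0019 × 5000 / 9.8 = 0.97 mm
Layer 440–350 hPa: Δp = 90 hPa = 9000 Pa, q̄ = 0.0022 kg/kg → 0.0022 × 9000 / 9.8 = 2.02 mm
PW = 33.15 + 2.14 + 0.97 + 2.02 = 38.28 ≈ 38.3 mm.
Rainfall = ε × PW = 0.69 × 38.3 = 26.4 mm.

PW ≈ 38.3 mm; rainfall ≈ 26.4 mm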